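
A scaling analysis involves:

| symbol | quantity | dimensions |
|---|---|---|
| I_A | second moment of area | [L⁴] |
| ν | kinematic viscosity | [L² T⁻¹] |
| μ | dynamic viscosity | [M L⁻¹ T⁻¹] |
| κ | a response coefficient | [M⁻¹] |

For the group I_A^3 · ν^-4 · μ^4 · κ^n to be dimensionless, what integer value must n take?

Balance the M exponent: (-1)·n from κ, plus 3·(0) − 4·(0) + 4·(1) = 4 from the rest, must sum to zero.
−n + 4 = 0, so n = 4.

4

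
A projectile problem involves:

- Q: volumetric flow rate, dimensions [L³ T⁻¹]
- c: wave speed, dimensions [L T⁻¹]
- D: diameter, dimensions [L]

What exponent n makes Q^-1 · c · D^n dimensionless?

2

Balance the L exponent: (1)·n from D, plus −(3) + (1) = -2 from the rest, must sum to zero.
n − 2 = 0, so n = 2.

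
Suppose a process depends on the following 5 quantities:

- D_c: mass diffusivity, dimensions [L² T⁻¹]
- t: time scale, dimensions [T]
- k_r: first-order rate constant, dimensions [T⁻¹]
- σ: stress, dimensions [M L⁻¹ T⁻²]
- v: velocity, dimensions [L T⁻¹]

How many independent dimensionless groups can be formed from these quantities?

2

There are 5 variables and 3 base dimensions (M, L, T).
The dimension matrix has rank 3.
Independent dimensionless groups: 5 − 3 = 2.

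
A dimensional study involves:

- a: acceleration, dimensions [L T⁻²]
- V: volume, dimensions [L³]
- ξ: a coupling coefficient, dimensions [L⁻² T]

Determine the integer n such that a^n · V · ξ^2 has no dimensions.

Balance the L exponent: (1)·n from a, plus (3) + 2·(-2) = -1 from the rest, must sum to zero.
n − 1 = 0, so n = 1.

1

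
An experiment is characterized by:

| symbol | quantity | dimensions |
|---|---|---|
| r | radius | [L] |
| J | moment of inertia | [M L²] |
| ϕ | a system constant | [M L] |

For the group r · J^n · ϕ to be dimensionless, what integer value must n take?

-1

Balance the M exponent: (1)·n from J, plus (0) + (1) = 1 from the rest, must sum to zero.
n + 1 = 0, so n = -1.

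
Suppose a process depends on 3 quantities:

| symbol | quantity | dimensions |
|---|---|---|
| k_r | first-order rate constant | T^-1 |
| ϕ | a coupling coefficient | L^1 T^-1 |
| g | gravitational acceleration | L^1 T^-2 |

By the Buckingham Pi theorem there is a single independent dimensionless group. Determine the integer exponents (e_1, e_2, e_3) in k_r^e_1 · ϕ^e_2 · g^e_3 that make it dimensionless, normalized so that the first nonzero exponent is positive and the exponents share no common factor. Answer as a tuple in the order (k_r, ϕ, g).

L: e_1·(0) + e_2·(1) + e_3·(1) = 0
T: e_1·(-1) + e_2·(-1) + e_3·(-2) = 0
Solving this homogeneous linear system for the smallest-integer solution (first nonzero entry positive) gives (1, 1, -1).

(1, 1, -1)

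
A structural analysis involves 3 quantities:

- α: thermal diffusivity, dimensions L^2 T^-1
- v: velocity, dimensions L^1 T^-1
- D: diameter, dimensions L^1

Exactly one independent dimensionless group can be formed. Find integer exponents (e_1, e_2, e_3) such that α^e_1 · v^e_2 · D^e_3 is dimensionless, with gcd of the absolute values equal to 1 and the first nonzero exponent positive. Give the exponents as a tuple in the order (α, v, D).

L: e_1·(2) + e_2·(1) + e_3·(1) = 0
T: e_1·(-1) + e_2·(-1) + e_3·(0) = 0
Solving this homogeneous linear system for the smallest-integer solution (first nonzero entry positive) gives (1, -1, -1).

(1, -1, -1)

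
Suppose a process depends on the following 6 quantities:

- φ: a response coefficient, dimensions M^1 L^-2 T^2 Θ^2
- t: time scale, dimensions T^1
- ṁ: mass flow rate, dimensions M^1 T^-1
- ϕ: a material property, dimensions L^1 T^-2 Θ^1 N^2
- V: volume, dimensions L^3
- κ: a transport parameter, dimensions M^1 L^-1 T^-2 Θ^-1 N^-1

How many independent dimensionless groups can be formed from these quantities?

1

There are 6 variables and 5 base dimensions (M, L, T, Θ, N).
The dimension matrix has rank 5.
Independent dimensionless groups: 6 − 5 = 1.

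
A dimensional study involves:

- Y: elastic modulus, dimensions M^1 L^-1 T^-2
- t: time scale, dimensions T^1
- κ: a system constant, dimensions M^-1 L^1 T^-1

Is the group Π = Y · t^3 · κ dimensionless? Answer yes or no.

Sum the exponent of each base dimension across the product:
  M: [Y]_M + 3·[t]_M + [κ]_M = (1) + 3·(0) + (-1) = 0
  L: [Y]_L + 3·[t]_L + [κ]_L = (-1) + 3·(0) + (1) = 0
  T: [Y]_T + 3·[t]_T + [κ]_T = (-2) + 3·(1) + (-1) = 0
All base exponents vanish — dimensionless.

yes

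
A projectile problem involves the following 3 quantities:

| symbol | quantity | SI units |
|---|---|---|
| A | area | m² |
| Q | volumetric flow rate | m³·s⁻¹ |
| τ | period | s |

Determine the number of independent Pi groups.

1

There are 3 variables and 2 base dimensions (L, T).
The dimension matrix has rank 2.
Independent dimensionless groups: 3 − 2 = 1.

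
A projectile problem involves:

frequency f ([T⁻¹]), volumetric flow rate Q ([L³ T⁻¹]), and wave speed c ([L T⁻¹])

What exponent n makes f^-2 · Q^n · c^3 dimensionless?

Balance the L exponent: (3)·n from Q, plus −2·(0) + 3·(1) = 3 from the rest, must sum to zero.
3n + 3 = 0, so n = -1.

-1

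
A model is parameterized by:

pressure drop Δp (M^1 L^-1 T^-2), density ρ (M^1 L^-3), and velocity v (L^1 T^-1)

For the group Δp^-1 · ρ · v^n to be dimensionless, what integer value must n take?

2

Balance the L exponent: (1)·n from v, plus −(-1) + (-3) = -2 from the rest, must sum to zero.
n − 2 = 0, so n = 2.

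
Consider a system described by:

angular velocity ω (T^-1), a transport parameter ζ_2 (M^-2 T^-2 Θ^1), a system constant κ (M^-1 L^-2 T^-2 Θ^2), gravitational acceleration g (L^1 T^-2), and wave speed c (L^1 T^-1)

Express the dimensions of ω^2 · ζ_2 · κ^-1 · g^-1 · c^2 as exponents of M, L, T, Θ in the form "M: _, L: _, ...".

Collect each base-dimension exponent across the product:
  M: 2·(0) + (-2) − (-1) − (0) + 2·(0) = -1
  L: 2·(0) + (0) − (-2) − (1) + 2·(1) = 3
  T: 2·(-1) + (-2) − (-2) − (-2) + 2·(-1) = -2
  Θ: 2·(0) + (1) − (2) − (0) + 2·(0) = -1
So the dimensions are [M⁻¹ L³ T⁻² Θ⁻¹].

M: -1, L: 3, T: -2, Θ: -1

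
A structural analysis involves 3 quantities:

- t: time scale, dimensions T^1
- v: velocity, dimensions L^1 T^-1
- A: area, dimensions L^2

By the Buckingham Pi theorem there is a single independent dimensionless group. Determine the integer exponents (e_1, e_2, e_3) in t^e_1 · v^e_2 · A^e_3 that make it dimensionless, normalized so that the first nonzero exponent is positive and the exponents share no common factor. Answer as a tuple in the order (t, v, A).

L: e_1·(0) + e_2·(1) + e_3·(2) = 0
T: e_1·(1) + e_2·(-1) + e_3·(0) = 0
Solving this homogeneous linear system for the smallest-integer solution (first nonzero entry positive) gives (2, 2, -1).

(2, 2, -1)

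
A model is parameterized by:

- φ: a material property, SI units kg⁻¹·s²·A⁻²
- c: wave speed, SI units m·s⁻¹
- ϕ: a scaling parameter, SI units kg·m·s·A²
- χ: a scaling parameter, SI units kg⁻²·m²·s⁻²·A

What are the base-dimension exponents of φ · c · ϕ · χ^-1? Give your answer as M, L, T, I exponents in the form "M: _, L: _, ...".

M: 2, L: 0, T: 4, I: -1

Collect each base-dimension exponent across the product:
  M: (-1) + (0) + (1) − (-2) = 2
  L: (0) + (1) + (1) − (2) = 0
  T: (2) + (-1) + (1) − (-2) = 4
  I: (-2) + (0) + (2) − (1) = -1
So the dimensions are [M² T⁴ I⁻¹].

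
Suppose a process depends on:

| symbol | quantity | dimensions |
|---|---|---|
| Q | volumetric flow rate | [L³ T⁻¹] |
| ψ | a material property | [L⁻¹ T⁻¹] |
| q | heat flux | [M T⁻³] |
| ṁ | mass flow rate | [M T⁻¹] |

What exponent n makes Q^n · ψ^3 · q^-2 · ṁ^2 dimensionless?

1

Balance the L exponent: (3)·n from Q, plus 3·(-1) − 2·(0) + 2·(0) = -3 from the rest, must sum to zero.
3n − 3 = 0, so n = 1.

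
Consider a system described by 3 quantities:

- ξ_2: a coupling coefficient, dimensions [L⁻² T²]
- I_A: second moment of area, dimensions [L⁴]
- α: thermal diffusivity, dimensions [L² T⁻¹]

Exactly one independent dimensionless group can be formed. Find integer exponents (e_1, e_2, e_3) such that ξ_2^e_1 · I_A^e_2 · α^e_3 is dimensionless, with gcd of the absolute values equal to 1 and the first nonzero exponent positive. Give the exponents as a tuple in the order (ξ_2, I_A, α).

L: e_1·(-2) + e_2·(4) + e_3·(2) = 0
T: e_1·(2) + e_2·(0) + e_3·(-1) = 0
Solving this homogeneous linear system for the smallest-integer solution (first nonzero entry positive) gives (2, -1, 4).

(2, -1, 4)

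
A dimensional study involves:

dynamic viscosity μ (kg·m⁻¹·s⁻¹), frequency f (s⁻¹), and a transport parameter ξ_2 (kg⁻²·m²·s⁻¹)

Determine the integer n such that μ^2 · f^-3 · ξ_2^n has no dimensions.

Balance the M exponent: (-2)·n from ξ_2, plus 2·(1) − 3·(0) = 2 from the rest, must sum to zero.
-2n + 2 = 0, so n = 1.

1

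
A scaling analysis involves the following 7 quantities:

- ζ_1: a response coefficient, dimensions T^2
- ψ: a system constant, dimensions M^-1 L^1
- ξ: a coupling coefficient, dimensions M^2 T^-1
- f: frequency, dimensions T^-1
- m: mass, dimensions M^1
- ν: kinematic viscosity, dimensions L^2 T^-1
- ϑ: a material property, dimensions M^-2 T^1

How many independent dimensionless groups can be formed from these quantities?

There are 7 variables and 3 base dimensions (M, L, T).
The dimension matrix has rank 3.
Independent dimensionless groups: 7 − 3 = 4.

4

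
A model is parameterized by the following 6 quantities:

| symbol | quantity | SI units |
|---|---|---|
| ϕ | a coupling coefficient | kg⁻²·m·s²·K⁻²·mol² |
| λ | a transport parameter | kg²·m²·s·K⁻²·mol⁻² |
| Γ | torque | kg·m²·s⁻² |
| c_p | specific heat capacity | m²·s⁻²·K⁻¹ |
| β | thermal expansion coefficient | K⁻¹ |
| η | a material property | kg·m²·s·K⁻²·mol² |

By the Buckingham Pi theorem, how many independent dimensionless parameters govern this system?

There are 6 variables and 5 base dimensions (M, L, T, Θ, N).
The dimension matrix has rank 5.
Independent dimensionless groups: 6 − 5 = 1.

1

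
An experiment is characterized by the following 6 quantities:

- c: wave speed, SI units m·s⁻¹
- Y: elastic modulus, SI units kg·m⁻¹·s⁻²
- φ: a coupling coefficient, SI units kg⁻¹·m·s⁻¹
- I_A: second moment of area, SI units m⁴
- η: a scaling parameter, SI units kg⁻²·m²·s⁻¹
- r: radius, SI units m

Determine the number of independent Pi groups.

3

There are 6 variables and 3 base dimensions (M, L, T).
The dimension matrix has rank 3.
Independent dimensionless groups: 6 − 3 = 3.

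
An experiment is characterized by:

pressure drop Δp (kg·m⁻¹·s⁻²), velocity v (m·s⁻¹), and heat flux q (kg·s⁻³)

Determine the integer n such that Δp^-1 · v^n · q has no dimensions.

-1

Balance the L exponent: (1)·n from v, plus −(-1) + (0) = 1 from the rest, must sum to zero.
n + 1 = 0, so n = -1.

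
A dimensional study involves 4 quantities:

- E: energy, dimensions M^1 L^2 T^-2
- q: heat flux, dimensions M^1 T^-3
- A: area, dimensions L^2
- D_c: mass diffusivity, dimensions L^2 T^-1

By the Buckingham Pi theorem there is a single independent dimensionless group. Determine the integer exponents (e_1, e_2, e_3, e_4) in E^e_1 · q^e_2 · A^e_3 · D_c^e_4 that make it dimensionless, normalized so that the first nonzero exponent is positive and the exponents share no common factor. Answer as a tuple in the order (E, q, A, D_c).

M: e_1·(1) + e_2·(1) + e_3·(0) + e_4·(0) = 0
L: e_1·(2) + e_2·(0) + e_3·(2) + e_4·(2) = 0
T: e_1·(-2) + e_2·(-3) + e_3·(0) + e_4·(-1) = 0
Solving this homogeneous linear system for the smallest-integer solution (first nonzero entry positive) gives (1, -1, -2, 1).

(1, -1, -2, 1)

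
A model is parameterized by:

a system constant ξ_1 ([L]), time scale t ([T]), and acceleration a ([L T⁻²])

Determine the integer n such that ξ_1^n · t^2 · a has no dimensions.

Balance the L exponent: (1)·n from ξ_1, plus 2·(0) + (1) = 1 from the rest, must sum to zero.
n + 1 = 0, so n = -1.

-1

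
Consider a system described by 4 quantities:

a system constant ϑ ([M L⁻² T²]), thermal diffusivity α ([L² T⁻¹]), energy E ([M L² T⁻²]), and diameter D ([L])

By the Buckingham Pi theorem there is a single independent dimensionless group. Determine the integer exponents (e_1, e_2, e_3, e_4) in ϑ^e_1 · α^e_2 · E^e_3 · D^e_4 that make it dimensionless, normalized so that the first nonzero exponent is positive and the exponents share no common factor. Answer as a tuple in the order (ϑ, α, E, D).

(1, 4, -1, -4)

M: e_1·(1) + e_2·(0) + e_3·(1) + e_4·(0) = 0
L: e_1·(-2) + e_2·(2) + e_3·(2) + e_4·(1) = 0
T: e_1·(2) + e_2·(-1) + e_3·(-2) + e_4·(0) = 0
Solving this homogeneous linear system for the smallest-integer solution (first nonzero entry positive) gives (1, 4, -1, -4).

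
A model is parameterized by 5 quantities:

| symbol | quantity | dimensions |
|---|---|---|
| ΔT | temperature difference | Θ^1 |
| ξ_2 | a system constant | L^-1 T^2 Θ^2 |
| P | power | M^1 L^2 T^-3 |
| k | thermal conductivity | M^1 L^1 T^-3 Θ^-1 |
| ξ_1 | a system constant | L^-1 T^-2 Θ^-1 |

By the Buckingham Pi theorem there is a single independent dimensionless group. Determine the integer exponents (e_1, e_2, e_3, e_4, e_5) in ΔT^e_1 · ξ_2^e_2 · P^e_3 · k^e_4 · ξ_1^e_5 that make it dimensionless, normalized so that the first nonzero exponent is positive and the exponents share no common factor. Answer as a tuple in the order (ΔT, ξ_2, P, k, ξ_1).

(3, -1, -2, 2, -1)

M: e_1·(0) + e_2·(0) + e_3·(1) + e_4·(1) + e_5·(0) = 0
L: e_1·(0) + e_2·(-1) + e_3·(2) + e_4·(1) + e_5·(-1) = 0
T: e_1·(0) + e_2·(2) + e_3·(-3) + e_4·(-3) + e_5·(-2) = 0
Θ: e_1·(1) + e_2·(2) + e_3·(0) + e_4·(-1) + e_5·(-1) = 0
Solving this homogeneous linear system for the smallest-integer solution (first nonzero entry positive) gives (3, -1, -2, 2, -1).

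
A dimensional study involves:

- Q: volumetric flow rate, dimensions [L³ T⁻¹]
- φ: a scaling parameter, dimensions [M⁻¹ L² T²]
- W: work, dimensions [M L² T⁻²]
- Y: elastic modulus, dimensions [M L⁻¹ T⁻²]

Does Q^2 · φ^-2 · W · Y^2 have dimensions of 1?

no

Sum the exponent of each base dimension across the product:
  M: 2·[Q]_M − 2·[φ]_M + [W]_M + 2·[Y]_M = 2·(0) − 2·(-1) + (1) + 2·(1) = 5
  L: 2·[Q]_L − 2·[φ]_L + [W]_L + 2·[Y]_L = 2·(3) − 2·(2) + (2) + 2·(-1) = 2
  T: 2·[Q]_T − 2·[φ]_T + [W]_T + 2·[Y]_T = 2·(-1) − 2·(2) + (-2) + 2·(-2) = -12
Net dimensions [M⁵ L² T⁻¹²] ≠ [1] — not dimensionless.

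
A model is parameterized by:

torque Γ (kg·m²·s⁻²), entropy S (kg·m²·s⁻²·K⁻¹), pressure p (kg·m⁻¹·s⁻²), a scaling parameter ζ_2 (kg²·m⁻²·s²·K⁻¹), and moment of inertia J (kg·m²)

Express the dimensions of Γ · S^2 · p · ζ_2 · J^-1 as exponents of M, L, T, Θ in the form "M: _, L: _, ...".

Collect each base-dimension exponent across the product:
  M: (1) + 2·(1) + (1) + (2) − (1) = 5
  L: (2) + 2·(2) + (-1) + (-2) − (2) = 1
  T: (-2) + 2·(-2) + (-2) + (2) − (0) = -6
  Θ: (0) + 2·(-1) + (0) + (-1) − (0) = -3
So the dimensions are [M⁵ L T⁻⁶ Θ⁻³].

M: 5, L: 1, T: -6, Θ: -3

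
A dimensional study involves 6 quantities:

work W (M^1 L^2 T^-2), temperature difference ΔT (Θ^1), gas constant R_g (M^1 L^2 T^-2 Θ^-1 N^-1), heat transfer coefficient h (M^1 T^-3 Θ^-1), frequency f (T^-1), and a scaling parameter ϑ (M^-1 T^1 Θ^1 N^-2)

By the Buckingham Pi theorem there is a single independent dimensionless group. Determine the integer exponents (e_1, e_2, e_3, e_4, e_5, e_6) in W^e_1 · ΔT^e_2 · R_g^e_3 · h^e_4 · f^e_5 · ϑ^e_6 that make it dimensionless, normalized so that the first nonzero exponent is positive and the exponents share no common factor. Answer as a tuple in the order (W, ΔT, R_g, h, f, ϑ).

(2, -2, -2, 1, -2, 1)

M: e_1·(1) + e_2·(0) + e_3·(1) + e_4·(1) + e_5·(0) + e_6·(-1) = 0
L: e_1·(2) + e_2·(0) + e_3·(2) + e_4·(0) + e_5·(0) + e_6·(0) = 0
T: e_1·(-2) + e_2·(0) + e_3·(-2) + e_4·(-3) + e_5·(-1) + e_6·(1) = 0
Θ: e_1·(0) + e_2·(1) + e_3·(-1) + e_4·(-1) + e_5·(0) + e_6·(1) = 0
N: e_1·(0) + e_2·(0) + e_3·(-1) + e_4·(0) + e_5·(0) + e_6·(-2) = 0
Solving this homogeneous linear system for the smallest-integer solution (first nonzero entry positive) gives (2, -2, -2, 1, -2, 1).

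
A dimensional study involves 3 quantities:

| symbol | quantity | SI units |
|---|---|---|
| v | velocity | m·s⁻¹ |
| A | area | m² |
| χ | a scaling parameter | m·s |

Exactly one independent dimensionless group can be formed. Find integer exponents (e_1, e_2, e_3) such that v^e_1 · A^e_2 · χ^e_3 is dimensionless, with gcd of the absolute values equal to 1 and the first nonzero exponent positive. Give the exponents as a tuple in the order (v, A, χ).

(1, -1, 1)

L: e_1·(1) + e_2·(2) + e_3·(1) = 0
T: e_1·(-1) + e_2·(0) + e_3·(1) = 0
Solving this homogeneous linear system for the smallest-integer solution (first nonzero entry positive) gives (1, -1, 1).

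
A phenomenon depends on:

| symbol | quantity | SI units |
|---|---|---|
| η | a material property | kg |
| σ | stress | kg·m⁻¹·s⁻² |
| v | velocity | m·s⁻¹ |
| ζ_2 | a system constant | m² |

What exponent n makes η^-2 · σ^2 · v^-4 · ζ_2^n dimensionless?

3

Balance the L exponent: (2)·n from ζ_2, plus −2·(0) + 2·(-1) − 4·(1) = -6 from the rest, must sum to zero.
2n − 6 = 0, so n = 3.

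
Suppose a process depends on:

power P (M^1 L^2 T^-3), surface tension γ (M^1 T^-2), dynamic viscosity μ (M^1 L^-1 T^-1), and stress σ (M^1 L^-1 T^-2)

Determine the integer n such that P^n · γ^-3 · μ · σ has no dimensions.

Balance the M exponent: (1)·n from P, plus −3·(1) + (1) + (1) = -1 from the rest, must sum to zero.
n − 1 = 0, so n = 1.

1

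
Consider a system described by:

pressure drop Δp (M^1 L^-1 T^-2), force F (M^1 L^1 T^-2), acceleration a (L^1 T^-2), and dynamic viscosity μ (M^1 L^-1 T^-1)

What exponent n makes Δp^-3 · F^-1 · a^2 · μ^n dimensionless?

4

Balance the M exponent: (1)·n from μ, plus −3·(1) − (1) + 2·(0) = -4 from the rest, must sum to zero.
n − 4 = 0, so n = 4.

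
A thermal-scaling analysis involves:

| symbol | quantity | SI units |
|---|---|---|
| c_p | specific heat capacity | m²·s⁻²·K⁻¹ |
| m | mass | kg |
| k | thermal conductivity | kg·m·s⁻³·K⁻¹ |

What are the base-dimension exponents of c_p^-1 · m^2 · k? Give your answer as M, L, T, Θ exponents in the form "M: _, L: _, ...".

Collect each base-dimension exponent across the product:
  M: −(0) + 2·(1) + (1) = 3
  L: −(2) + 2·(0) + (1) = -1
  T: −(-2) + 2·(0) + (-3) = -1
  Θ: −(-1) + 2·(0) + (-1) = 0
So the dimensions are [M³ L⁻¹ T⁻¹].

M: 3, L: -1, T: -1, Θ: 0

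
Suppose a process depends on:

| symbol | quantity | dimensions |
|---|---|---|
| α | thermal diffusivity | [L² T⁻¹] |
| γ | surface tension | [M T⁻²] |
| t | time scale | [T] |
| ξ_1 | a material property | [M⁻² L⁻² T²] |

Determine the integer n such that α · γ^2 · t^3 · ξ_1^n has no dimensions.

1

Balance the M exponent: (-2)·n from ξ_1, plus (0) + 2·(1) + 3·(0) = 2 from the rest, must sum to zero.
-2n + 2 = 0, so n = 1.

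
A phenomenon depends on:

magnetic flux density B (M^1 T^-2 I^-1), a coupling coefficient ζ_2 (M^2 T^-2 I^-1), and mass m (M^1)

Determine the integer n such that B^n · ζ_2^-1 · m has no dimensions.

1

Balance the M exponent: (1)·n from B, plus −(2) + (1) = -1 from the rest, must sum to zero.
n − 1 = 0, so n = 1.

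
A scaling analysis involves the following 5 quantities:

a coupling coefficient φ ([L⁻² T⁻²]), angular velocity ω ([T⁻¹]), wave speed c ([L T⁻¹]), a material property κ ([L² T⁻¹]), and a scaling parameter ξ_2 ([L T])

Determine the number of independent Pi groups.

3

There are 5 variables and 2 base dimensions (L, T).
The dimension matrix has rank 2.
Independent dimensionless groups: 5 − 2 = 3.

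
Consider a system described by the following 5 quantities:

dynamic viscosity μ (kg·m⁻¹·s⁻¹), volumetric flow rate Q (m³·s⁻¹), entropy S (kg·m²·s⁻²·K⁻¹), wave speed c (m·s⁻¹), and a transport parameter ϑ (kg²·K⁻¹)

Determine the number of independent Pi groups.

There are 5 variables and 4 base dimensions (M, L, T, Θ).
The dimension matrix has rank 4.
Independent dimensionless groups: 5 − 4 = 1.

1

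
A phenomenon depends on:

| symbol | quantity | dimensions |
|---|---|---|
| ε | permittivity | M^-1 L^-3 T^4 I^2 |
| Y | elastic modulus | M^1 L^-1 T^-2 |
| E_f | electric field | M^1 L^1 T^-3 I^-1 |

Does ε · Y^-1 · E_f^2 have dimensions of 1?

Sum the exponent of each base dimension across the product:
  M: [ε]_M − [Y]_M + 2·[E_f]_M = (-1) − (1) + 2·(1) = 0
  L: [ε]_L − [Y]_L + 2·[E_f]_L = (-3) − (-1) + 2·(1) = 0
  T: [ε]_T − [Y]_T + 2·[E_f]_T = (4) − (-2) + 2·(-3) = 0
  I: [ε]_I − [Y]_I + 2·[E_f]_I = (2) − (0) + 2·(-1) = 0
All base exponents vanish — dimensionless.

yes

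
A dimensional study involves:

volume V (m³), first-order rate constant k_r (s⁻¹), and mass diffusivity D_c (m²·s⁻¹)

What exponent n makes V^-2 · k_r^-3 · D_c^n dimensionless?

3

Balance the L exponent: (2)·n from D_c, plus −2·(3) − 3·(0) = -6 from the rest, must sum to zero.
2n − 6 = 0, so n = 3.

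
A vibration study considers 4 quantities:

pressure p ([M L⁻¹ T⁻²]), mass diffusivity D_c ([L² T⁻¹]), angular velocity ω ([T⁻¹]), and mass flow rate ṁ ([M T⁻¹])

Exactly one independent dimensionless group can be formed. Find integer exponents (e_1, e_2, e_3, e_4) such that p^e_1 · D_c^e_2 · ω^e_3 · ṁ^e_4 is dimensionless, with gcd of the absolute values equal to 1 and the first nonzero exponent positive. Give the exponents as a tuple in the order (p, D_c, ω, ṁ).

M: e_1·(1) + e_2·(0) + e_3·(0) + e_4·(1) = 0
L: e_1·(-1) + e_2·(2) + e_3·(0) + e_4·(0) = 0
T: e_1·(-2) + e_2·(-1) + e_3·(-1) + e_4·(-1) = 0
Solving this homogeneous linear system for the smallest-integer solution (first nonzero entry positive) gives (2, 1, -3, -2).

(2, 1, -3, -2)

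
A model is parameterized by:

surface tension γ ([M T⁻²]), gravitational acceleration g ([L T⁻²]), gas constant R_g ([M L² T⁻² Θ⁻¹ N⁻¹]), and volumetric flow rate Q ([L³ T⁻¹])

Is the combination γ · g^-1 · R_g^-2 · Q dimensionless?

Sum the exponent of each base dimension across the product:
  M: [γ]_M − [g]_M − 2·[R_g]_M + [Q]_M = (1) − (0) − 2·(1) + (0) = -1
  L: [γ]_L − [g]_L − 2·[R_g]_L + [Q]_L = (0) − (1) − 2·(2) + (3) = -2
  T: [γ]_T − [g]_T − 2·[R_g]_T + [Q]_T = (-2) − (-2) − 2·(-2) + (-1) = 3
  Θ: [γ]_Θ − [g]_Θ − 2·[R_g]_Θ + [Q]_Θ = (0) − (0) − 2·(-1) + (0) = 2
  N: [γ]_N − [g]_N − 2·[R_g]_N + [Q]_N = (0) − (0) − 2·(-1) + (0) = 2
Net dimensions [M⁻¹ L⁻² T³ Θ² N²] ≠ [1] — not dimensionless.

no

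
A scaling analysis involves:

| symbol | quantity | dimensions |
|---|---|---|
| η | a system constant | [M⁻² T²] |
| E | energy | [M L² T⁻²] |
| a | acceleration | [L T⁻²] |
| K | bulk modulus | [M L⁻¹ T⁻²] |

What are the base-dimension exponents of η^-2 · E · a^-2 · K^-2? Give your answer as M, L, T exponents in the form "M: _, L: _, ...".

M: 3, L: 2, T: 2

Collect each base-dimension exponent across the product:
  M: −2·(-2) + (1) − 2·(0) − 2·(1) = 3
  L: −2·(0) + (2) − 2·(1) − 2·(-1) = 2
  T: −2·(2) + (-2) − 2·(-2) − 2·(-2) = 2
So the dimensions are [M³ L² T²].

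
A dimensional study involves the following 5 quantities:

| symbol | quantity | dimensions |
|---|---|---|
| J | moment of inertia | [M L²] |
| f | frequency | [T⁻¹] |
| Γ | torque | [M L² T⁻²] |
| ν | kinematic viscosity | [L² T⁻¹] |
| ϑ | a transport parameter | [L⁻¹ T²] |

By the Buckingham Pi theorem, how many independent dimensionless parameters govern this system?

2

There are 5 variables and 3 base dimensions (M, L, T).
The dimension matrix has rank 3.
Independent dimensionless groups: 5 − 3 = 2.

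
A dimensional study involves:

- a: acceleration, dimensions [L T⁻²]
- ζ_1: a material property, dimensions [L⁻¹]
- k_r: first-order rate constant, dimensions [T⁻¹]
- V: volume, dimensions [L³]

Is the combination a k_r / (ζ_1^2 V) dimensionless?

Sum the exponent of each base dimension across the product:
  L: [a]_L − 2·[ζ_1]_L + [k_r]_L − [V]_L = (1) − 2·(-1) + (0) − (3) = 0
  T: [a]_T − 2·[ζ_1]_T + [k_r]_T − [V]_T = (-2) − 2·(0) + (-1) − (0) = -3
Net dimensions [T⁻³] ≠ [1] — not dimensionless.

no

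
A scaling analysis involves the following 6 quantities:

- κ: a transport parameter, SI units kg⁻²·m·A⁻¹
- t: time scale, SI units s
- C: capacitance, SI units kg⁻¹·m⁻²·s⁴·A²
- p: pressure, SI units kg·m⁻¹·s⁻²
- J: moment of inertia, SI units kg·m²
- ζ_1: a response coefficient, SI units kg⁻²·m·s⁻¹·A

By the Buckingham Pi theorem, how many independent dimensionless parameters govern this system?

2

There are 6 variables and 4 base dimensions (M, L, T, I).
The dimension matrix has rank 4.
Independent dimensionless groups: 6 − 4 = 2.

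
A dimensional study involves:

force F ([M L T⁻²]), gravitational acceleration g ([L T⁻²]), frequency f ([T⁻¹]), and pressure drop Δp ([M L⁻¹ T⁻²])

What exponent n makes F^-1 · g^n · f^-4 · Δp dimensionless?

Balance the L exponent: (1)·n from g, plus −(1) − 4·(0) + (-1) = -2 from the rest, must sum to zero.
n − 2 = 0, so n = 2.

2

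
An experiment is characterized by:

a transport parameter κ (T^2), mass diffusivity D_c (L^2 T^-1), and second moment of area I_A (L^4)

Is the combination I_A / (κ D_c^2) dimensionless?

Sum the exponent of each base dimension across the product:
  M: −[κ]_M − 2·[D_c]_M + [I_A]_M = −(0) − 2·(0) + (0) = 0
  L: −[κ]_L − 2·[D_c]_L + [I_A]_L = −(0) − 2·(2) + (4) = 0
  T: −[κ]_T − 2·[D_c]_T + [I_A]_T = −(2) − 2·(-1) + (0) = 0
  N: −[κ]_N − 2·[D_c]_N + [I_A]_N = −(0) − 2·(0) + (0) = 0
All base exponents vanish — dimensionless.

yes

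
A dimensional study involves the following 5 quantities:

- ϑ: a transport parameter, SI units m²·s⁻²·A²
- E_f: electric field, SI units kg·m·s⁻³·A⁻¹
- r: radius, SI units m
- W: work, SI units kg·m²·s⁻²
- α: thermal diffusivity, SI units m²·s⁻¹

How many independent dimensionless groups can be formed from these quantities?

1

There are 5 variables and 4 base dimensions (M, L, T, I).
The dimension matrix has rank 4.
Independent dimensionless groups: 5 − 4 = 1.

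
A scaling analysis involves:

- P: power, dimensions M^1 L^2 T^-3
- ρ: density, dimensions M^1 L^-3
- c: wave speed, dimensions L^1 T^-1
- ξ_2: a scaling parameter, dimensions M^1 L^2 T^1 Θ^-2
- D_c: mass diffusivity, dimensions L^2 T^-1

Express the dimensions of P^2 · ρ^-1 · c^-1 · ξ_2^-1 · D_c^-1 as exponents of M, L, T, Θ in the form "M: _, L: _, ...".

Collect each base-dimension exponent across the product:
  M: 2·(1) − (1) − (0) − (1) − (0) = 0
  L: 2·(2) − (-3) − (1) − (2) − (2) = 2
  T: 2·(-3) − (0) − (-1) − (1) − (-1) = -5
  Θ: 2·(0) − (0) − (0) − (-2) − (0) = 2
So the dimensions are [L² T⁻⁵ Θ²].

M: 0, L: 2, T: -5, Θ: 2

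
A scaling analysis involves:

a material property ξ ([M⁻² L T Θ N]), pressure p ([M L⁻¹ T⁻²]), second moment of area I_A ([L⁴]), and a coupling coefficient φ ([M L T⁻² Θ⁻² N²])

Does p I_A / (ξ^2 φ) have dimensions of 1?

no

Sum the exponent of each base dimension across the product:
  M: −2·[ξ]_M + [p]_M + [I_A]_M − [φ]_M = −2·(-2) + (1) + (0) − (1) = 4
  L: −2·[ξ]_L + [p]_L + [I_A]_L − [φ]_L = −2·(1) + (-1) + (4) − (1) = 0
  T: −2·[ξ]_T + [p]_T + [I_A]_T − [φ]_T = −2·(1) + (-2) + (0) − (-2) = -2
  Θ: −2·[ξ]_Θ + [p]_Θ + [I_A]_Θ − [φ]_Θ = −2·(1) + (0) + (0) − (-2) = 0
  N: −2·[ξ]_N + [p]_N + [I_A]_N − [φ]_N = −2·(1) + (0) + (0) − (2) = -4
Net dimensions [M⁴ T⁻² N⁻⁴] ≠ [1] — not dimensionless.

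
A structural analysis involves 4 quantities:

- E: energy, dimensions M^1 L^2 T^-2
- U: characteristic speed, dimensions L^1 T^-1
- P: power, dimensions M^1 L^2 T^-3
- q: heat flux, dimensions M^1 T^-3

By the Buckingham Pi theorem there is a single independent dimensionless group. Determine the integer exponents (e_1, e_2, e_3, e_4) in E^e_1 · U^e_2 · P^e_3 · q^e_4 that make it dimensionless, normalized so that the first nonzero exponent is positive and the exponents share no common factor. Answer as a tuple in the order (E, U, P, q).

M: e_1·(1) + e_2·(0) + e_3·(1) + e_4·(1) = 0
L: e_1·(2) + e_2·(1) + e_3·(2) + e_4·(0) = 0
T: e_1·(-2) + e_2·(-1) + e_3·(-3) + e_4·(-3) = 0
Solving this homogeneous linear system for the smallest-integer solution (first nonzero entry positive) gives (2, 2, -3, 1).

(2, 2, -3, 1)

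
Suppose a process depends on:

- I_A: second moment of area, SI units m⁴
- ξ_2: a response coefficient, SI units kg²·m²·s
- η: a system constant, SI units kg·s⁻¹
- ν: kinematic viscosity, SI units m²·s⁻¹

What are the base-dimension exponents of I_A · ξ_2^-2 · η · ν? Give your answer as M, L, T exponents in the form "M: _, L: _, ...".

Collect each base-dimension exponent across the product:
  M: (0) − 2·(2) + (1) + (0) = -3
  L: (4) − 2·(2) + (0) + (2) = 2
  T: (0) − 2·(1) + (-1) + (-1) = -4
So the dimensions are [M⁻³ L² T⁻⁴].

M: -3, L: 2, T: -4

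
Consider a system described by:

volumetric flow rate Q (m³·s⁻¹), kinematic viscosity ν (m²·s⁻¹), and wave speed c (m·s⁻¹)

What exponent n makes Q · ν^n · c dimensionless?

-2

Balance the L exponent: (2)·n from ν, plus (3) + (1) = 4 from the rest, must sum to zero.
2n + 4 = 0, so n = -2.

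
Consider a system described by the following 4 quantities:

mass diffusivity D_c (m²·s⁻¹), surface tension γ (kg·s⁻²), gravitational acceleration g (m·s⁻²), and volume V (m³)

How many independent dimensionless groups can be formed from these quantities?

There are 4 variables and 3 base dimensions (M, L, T).
The dimension matrix has rank 3.
Independent dimensionless groups: 4 − 3 = 1.

1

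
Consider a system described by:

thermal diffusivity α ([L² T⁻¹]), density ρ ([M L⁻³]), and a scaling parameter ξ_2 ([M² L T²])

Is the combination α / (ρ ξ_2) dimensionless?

no

Sum the exponent of each base dimension across the product:
  M: [α]_M − [ρ]_M − [ξ_2]_M = (0) − (1) − (2) = -3
  L: [α]_L − [ρ]_L − [ξ_2]_L = (2) − (-3) − (1) = 4
  T: [α]_T − [ρ]_T − [ξ_2]_T = (-1) − (0) − (2) = -3
Net dimensions [M⁻³ L⁴ T⁻³] ≠ [1] — not dimensionless.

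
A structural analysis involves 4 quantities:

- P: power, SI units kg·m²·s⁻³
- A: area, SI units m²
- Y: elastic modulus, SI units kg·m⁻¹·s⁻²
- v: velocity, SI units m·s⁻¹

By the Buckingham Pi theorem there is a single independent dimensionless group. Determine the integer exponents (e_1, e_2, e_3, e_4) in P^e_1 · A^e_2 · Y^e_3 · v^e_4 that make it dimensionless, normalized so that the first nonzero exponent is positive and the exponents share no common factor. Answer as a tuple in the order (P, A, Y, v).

M: e_1·(1) + e_2·(0) + e_3·(1) + e_4·(0) = 0
L: e_1·(2) + e_2·(2) + e_3·(-1) + e_4·(1) = 0
T: e_1·(-3) + e_2·(0) + e_3·(-2) + e_4·(-1) = 0
Solving this homogeneous linear system for the smallest-integer solution (first nonzero entry positive) gives (1, -1, -1, -1).

(1, -1, -1, -1)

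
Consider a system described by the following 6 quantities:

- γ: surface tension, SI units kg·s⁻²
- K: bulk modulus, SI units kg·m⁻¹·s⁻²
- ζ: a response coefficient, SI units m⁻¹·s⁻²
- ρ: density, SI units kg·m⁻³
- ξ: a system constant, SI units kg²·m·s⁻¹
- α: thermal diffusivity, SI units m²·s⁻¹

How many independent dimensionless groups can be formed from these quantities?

3

There are 6 variables and 3 base dimensions (M, L, T).
The dimension matrix has rank 3.
Independent dimensionless groups: 6 − 3 = 3.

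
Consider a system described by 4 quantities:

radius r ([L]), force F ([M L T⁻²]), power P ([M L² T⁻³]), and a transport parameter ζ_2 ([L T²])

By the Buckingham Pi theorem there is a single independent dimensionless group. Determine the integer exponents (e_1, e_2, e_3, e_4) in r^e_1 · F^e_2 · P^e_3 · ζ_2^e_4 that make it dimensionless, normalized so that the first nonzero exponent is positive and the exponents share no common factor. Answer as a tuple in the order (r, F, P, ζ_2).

M: e_1·(0) + e_2·(1) + e_3·(1) + e_4·(0) = 0
L: e_1·(1) + e_2·(1) + e_3·(2) + e_4·(1) = 0
T: e_1·(0) + e_2·(-2) + e_3·(-3) + e_4·(2) = 0
Solving this homogeneous linear system for the smallest-integer solution (first nonzero entry positive) gives (3, 2, -2, -1).

(3, 2, -2, -1)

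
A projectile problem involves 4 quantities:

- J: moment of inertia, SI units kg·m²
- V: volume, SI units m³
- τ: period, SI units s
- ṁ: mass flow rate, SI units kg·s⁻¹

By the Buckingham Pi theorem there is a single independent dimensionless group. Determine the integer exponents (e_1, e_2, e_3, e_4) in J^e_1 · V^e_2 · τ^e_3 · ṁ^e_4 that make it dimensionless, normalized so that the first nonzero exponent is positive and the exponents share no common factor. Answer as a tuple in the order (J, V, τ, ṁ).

(3, -2, -3, -3)

M: e_1·(1) + e_2·(0) + e_3·(0) + e_4·(1) = 0
L: e_1·(2) + e_2·(3) + e_3·(0) + e_4·(0) = 0
T: e_1·(0) + e_2·(0) + e_3·(1) + e_4·(-1) = 0
Solving this homogeneous linear system for the smallest-integer solution (first nonzero entry positive) gives (3, -2, -3, -3).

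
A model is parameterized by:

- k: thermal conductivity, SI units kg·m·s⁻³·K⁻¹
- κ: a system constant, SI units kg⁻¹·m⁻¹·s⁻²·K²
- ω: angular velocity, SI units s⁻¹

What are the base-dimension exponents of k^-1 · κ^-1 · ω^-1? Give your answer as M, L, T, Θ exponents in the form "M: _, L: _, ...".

M: 0, L: 0, T: 6, Θ: -1

Collect each base-dimension exponent across the product:
  M: −(1) − (-1) − (0) = 0
  L: −(1) − (-1) − (0) = 0
  T: −(-3) − (-2) − (-1) = 6
  Θ: −(-1) − (2) − (0) = -1
So the dimensions are [T⁶ Θ⁻¹].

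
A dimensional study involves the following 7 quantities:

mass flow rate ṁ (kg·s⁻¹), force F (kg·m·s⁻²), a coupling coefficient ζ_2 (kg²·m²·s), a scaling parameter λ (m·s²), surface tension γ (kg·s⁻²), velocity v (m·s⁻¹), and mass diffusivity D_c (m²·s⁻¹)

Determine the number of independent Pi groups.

4

There are 7 variables and 3 base dimensions (M, L, T).
The dimension matrix has rank 3.
Independent dimensionless groups: 7 − 3 = 4.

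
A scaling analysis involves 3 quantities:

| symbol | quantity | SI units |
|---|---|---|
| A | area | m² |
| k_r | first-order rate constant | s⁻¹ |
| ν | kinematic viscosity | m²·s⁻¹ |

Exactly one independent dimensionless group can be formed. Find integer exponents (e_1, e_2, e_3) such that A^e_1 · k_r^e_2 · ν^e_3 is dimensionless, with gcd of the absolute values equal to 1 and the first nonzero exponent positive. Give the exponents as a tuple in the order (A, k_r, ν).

(1, 1, -1)

L: e_1·(2) + e_2·(0) + e_3·(2) = 0
T: e_1·(0) + e_2·(-1) + e_3·(-1) = 0
Solving this homogeneous linear system for the smallest-integer solution (first nonzero entry positive) gives (1, 1, -1).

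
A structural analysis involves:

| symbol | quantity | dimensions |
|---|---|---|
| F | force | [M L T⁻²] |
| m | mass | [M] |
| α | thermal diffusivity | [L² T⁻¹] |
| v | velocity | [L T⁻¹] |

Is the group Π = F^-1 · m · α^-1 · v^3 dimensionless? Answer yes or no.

Sum the exponent of each base dimension across the product:
  M: −[F]_M + [m]_M − [α]_M + 3·[v]_M = −(1) + (1) − (0) + 3·(0) = 0
  L: −[F]_L + [m]_L − [α]_L + 3·[v]_L = −(1) + (0) − (2) + 3·(1) = 0
  T: −[F]_T + [m]_T − [α]_T + 3·[v]_T = −(-2) + (0) − (-1) + 3·(-1) = 0
All base exponents vanish — dimensionless.

yes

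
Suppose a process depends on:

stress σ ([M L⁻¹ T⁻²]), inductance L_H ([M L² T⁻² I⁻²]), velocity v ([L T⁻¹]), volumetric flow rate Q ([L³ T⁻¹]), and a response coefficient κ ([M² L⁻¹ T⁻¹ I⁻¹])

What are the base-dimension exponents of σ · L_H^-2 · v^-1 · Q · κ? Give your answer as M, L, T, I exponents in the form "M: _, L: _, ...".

M: 1, L: -4, T: 1, I: 3

Collect each base-dimension exponent across the product:
  M: (1) − 2·(1) − (0) + (0) + (2) = 1
  L: (-1) − 2·(2) − (1) + (3) + (-1) = -4
  T: (-2) − 2·(-2) − (-1) + (-1) + (-1) = 1
  I: (0) − 2·(-2) − (0) + (0) + (-1) = 3
So the dimensions are [M L⁻⁴ T I³].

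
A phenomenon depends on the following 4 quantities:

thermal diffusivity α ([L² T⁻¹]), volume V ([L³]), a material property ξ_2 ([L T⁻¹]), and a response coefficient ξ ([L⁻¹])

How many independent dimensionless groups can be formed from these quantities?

There are 4 variables and 2 base dimensions (L, T).
The dimension matrix has rank 2.
Independent dimensionless groups: 4 − 2 = 2.

2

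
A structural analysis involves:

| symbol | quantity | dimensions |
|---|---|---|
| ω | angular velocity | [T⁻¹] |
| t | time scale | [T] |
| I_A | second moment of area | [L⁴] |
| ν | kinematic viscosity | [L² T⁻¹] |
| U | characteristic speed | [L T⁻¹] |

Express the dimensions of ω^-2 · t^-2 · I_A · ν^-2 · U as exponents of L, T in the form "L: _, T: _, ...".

L: 1, T: 1

Collect each base-dimension exponent across the product:
  L: −2·(0) − 2·(0) + (4) − 2·(2) + (1) = 1
  T: −2·(-1) − 2·(1) + (0) − 2·(-1) + (-1) = 1
So the dimensions are [L T].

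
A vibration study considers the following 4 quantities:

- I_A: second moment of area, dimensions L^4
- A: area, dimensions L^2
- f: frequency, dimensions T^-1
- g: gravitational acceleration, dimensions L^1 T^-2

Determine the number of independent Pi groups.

There are 4 variables and 2 base dimensions (L, T).
The dimension matrix has rank 2.
Independent dimensionless groups: 4 − 2 = 2.

2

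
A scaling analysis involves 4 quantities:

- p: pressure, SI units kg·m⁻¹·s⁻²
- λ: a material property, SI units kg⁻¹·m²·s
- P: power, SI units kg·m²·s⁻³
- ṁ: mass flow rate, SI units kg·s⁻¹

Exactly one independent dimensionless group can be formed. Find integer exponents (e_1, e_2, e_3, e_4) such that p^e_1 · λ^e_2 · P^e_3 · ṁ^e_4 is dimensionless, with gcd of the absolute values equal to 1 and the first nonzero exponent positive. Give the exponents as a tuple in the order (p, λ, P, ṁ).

M: e_1·(1) + e_2·(-1) + e_3·(1) + e_4·(1) = 0
L: e_1·(-1) + e_2·(2) + e_3·(2) + e_4·(0) = 0
T: e_1·(-2) + e_2·(1) + e_3·(-3) + e_4·(-1) = 0
Solving this homogeneous linear system for the smallest-integer solution (first nonzero entry positive) gives (2, 2, -1, 1).

(2, 2, -1, 1)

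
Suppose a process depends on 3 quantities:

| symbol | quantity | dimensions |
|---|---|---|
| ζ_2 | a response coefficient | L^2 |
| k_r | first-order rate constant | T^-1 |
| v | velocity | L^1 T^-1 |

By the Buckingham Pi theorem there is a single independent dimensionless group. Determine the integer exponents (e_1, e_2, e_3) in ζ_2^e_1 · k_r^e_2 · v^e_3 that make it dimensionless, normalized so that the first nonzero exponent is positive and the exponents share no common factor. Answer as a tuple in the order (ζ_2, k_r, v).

L: e_1·(2) + e_2·(0) + e_3·(1) = 0
T: e_1·(0) + e_2·(-1) + e_3·(-1) = 0
Solving this homogeneous linear system for the smallest-integer solution (first nonzero entry positive) gives (1, 2, -2).

(1, 2, -2)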